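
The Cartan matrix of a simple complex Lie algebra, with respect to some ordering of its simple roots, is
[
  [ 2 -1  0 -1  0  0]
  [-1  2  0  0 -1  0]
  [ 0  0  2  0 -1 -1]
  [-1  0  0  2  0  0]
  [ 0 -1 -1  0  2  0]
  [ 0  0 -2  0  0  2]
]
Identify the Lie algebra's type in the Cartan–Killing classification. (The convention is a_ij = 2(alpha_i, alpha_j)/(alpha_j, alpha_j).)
C_6 (sp(12))

The matrix has rank 6 with 2's on the diagonal. Reading the off-diagonal entries as Dynkin edges (a single edge where a_ij = a_ji = -1; a double or triple edge where a_ij * a_ji = 2 or 3), the diagram is a chain of 6 nodes with a double edge at one end; the terminal node there is the unique long simple root (C_6). One simple-root ordering that puts it in standard form is (alpha_4, alpha_1, alpha_2, alpha_5, alpha_3, alpha_6). So the algebra is type C_6, i.e. sp(12).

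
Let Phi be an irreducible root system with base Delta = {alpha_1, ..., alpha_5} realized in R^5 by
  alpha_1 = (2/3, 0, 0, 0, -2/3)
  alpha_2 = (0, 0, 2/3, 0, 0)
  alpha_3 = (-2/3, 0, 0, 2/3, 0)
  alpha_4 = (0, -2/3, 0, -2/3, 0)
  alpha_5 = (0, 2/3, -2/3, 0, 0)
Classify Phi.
Compute the Cartan integers a_ij = 2(alpha_i, alpha_j)/(alpha_j, alpha_j); the resulting 5x5 Cartan matrix is
[[2, 0, -1, 0, 0], [0, 2, 0, 0, -1], [-1, 0, 2, -1, 0], [0, 0, -1, 2, -1], [0, -2, 0, -1, 2]].
The roots have two lengths (squared-length ratio 2:1); the short ones are alpha_{2}. The associated Dynkin diagram is a chain of 5 nodes with a double edge at one end; the terminal node there is the unique short simple root (B_5), so the type is B_5 (the algebra so(11)).

B_5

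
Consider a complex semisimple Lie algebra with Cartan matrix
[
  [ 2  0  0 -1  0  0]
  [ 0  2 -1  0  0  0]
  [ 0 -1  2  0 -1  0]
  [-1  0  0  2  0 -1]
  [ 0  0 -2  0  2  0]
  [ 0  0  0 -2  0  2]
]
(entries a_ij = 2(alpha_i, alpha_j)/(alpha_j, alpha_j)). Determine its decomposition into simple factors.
type C_3 ⊕ type C_3

The diagram associated to this matrix has two connected components: the simple roots {alpha_1, alpha_4, alpha_6} form a chain of 3 nodes with a double edge at one end; the terminal node there is the unique long simple root (C_3), and {alpha_2, alpha_3, alpha_5} form a chain of 3 nodes with a double edge at one end; the terminal node there is the unique long simple root (C_3). A semisimple Lie algebra decomposes uniquely as the direct sum of simple ideals, one per connected component of its Dynkin diagram, so g ≅ C_3 ⊕ C_3 (dimension 21 + 21 = 42).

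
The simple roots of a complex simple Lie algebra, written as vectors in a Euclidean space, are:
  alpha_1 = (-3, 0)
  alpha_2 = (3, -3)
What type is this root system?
Compute the Cartan integers a_ij = 2(alpha_i, alpha_j)/(alpha_j, alpha_j); the resulting 2x2 Cartan matrix is
[[2, -1], [-2, 2]].
The roots have two lengths (squared-length ratio 2:1); the short ones are alpha_{1}. The associated Dynkin diagram is a chain of 2 nodes with a double edge at one end; the terminal node there is the unique short simple root (B_2), so the type is B_2 (the algebra so(5)).

B_2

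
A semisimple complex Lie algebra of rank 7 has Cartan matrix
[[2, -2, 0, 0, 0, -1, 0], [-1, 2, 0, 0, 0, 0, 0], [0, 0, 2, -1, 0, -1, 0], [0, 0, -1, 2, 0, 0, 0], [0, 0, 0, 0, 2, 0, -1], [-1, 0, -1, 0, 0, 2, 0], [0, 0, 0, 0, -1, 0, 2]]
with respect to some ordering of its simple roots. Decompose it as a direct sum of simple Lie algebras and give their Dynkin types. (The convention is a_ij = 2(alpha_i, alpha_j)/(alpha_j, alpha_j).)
A_2 + B_5

The diagram associated to this matrix has two connected components: the simple roots {alpha_5, alpha_7} form a chain of 2 nodes with single edges (A_2), and {alpha_1, alpha_2, alpha_3, alpha_4, alpha_6} form a chain of 5 nodes with a double edge at one end; the terminal node there is the unique short simple root (B_5). A semisimple Lie algebra decomposes uniquely as the direct sum of simple ideals, one per connected component of its Dynkin diagram, so g ≅ A_2 ⊕ B_5 (dimension 8 + 55 = 63).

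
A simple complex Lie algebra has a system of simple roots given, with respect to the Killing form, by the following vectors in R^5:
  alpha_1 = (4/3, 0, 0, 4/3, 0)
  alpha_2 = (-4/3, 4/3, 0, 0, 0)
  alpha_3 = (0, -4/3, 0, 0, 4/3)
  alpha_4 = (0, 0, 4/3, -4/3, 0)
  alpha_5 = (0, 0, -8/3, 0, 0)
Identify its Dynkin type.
Compute the Cartan integers a_ij = 2(alpha_i, alpha_j)/(alpha_j, alpha_j); the resulting 5x5 Cartan matrix is
[[2, -1, 0, -1, 0], [-1, 2, -1, 0, 0], [0, -1, 2, 0, 0], [-1, 0, 0, 2, -1], [0, 0, 0, -2, 2]].
The roots have two lengths (squared-length ratio 2:1); the short ones are alpha_{1,2,3,4}. The associated Dynkin diagram is a chain of 5 nodes with a double edge at one end; the terminal node there is the unique long simple root (C_5), so the type is C_5 (the algebra sp(10)).

C_5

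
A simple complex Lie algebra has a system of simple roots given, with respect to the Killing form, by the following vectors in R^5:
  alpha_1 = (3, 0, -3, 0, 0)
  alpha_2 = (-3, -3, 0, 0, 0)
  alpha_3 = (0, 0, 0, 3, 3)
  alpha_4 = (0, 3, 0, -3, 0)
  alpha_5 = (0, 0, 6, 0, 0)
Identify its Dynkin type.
Compute the Cartan integers a_ij = 2(alpha_i, alpha_j)/(alpha_j, alpha_j); the resulting 5x5 Cartan matrix is
[[2, -1, 0, 0, -1], [-1, 2, 0, -1, 0], [0, 0, 2, -1, 0], [0, -1, -1, 2, 0], [-2, 0, 0, 0, 2]].
The roots have two lengths (squared-length ratio 2:1); the short ones are alpha_{1,2,3,4}. The associated Dynkin diagram is a chain of 5 nodes with a double edge at one end; the terminal node there is the unique long simple root (C_5), so the type is C_5 (the algebra sp(10)).

C5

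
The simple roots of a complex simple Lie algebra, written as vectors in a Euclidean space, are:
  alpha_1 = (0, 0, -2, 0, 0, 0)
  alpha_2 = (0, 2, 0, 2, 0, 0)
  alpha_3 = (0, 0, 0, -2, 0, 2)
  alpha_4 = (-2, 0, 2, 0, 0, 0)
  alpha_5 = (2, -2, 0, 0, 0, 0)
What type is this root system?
Compute the Cartan integers a_ij = 2(alpha_i, alpha_j)/(alpha_j, alpha_j); the resulting 5x5 Cartan matrix is
[[2, 0, 0, -1, 0], [0, 2, -1, 0, -1], [0, -1, 2, 0, 0], [-2, 0, 0, 2, -1], [0, -1, 0, -1, 2]].
The roots have two lengths (squared-length ratio 2:1); the short ones are alpha_{1}. The associated Dynkin diagram is a chain of 5 nodes with a double edge at one end; the terminal node there is the unique short simple root (B_5), so the type is B_5 (the algebra so(11)).

type B_5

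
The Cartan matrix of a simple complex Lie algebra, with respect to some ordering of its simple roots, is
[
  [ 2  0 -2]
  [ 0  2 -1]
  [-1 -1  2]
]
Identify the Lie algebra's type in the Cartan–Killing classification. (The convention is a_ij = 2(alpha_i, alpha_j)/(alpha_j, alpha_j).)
The matrix has rank 3 with 2's on the diagonal. Reading the off-diagonal entries as Dynkin edges (a single edge where a_ij = a_ji = -1; a double or triple edge where a_ij * a_ji = 2 or 3), the diagram is a chain of 3 nodes with a double edge at one end; the terminal node there is the unique long simple root (C_3). One simple-root ordering that puts it in standard form is (alpha_2, alpha_3, alpha_1). So the algebra is type C_3, i.e. sp(6).

C3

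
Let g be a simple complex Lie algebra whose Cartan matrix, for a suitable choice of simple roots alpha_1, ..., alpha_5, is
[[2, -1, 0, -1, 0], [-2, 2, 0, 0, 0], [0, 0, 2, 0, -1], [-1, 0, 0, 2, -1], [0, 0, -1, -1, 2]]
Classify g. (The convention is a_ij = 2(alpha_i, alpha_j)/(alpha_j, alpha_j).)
The matrix has rank 5 with 2's on the diagonal. Reading the off-diagonal entries as Dynkin edges (a single edge where a_ij = a_ji = -1; a double or triple edge where a_ij * a_ji = 2 or 3), the diagram is a chain of 5 nodes with a double edge at one end; the terminal node there is the unique long simple root (C_5). One simple-root ordering that puts it in standard form is (alpha_3, alpha_5, alpha_4, alpha_1, alpha_2). So the algebra is type C_5, i.e. sp(10).

C_5 (sp(10))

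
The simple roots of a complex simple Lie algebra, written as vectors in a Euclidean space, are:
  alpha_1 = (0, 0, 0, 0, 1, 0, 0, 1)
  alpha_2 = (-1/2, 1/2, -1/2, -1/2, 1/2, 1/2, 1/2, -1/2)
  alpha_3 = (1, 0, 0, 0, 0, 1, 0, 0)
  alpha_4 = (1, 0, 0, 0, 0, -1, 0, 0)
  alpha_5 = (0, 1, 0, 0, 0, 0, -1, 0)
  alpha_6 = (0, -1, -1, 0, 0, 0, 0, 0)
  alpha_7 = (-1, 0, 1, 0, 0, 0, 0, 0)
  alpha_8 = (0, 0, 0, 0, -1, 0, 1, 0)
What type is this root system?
E_8

Compute the Cartan integers a_ij = 2(alpha_i, alpha_j)/(alpha_j, alpha_j); the resulting 8x8 Cartan matrix is
[[2, 0, 0, 0, 0, 0, 0, -1], [0, 2, 0, -1, 0, 0, 0, 0], [0, 0, 2, 0, 0, 0, -1, 0], [0, -1, 0, 2, 0, 0, -1, 0], [0, 0, 0, 0, 2, -1, 0, -1], [0, 0, 0, 0, -1, 2, -1, 0], [0, 0, -1, -1, 0, -1, 2, 0], [-1, 0, 0, 0, -1, 0, 0, 2]].
All simple roots have the same length, so the diagram is simply laced. The associated Dynkin diagram is a chain of 7 nodes with one extra node attached to the third node from one end (E_8), so the type is E_8.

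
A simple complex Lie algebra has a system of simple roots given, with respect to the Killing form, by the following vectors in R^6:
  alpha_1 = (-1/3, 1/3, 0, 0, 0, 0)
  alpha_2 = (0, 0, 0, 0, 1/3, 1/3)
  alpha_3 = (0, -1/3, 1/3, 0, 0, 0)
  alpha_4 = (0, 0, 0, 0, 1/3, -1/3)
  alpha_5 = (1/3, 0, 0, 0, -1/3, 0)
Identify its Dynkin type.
D_5

Compute the Cartan integers a_ij = 2(alpha_i, alpha_j)/(alpha_j, alpha_j); the resulting 5x5 Cartan matrix is
[[2, 0, -1, 0, -1], [0, 2, 0, 0, -1], [-1, 0, 2, 0, 0], [0, 0, 0, 2, -1], [-1, -1, 0, -1, 2]].
All simple roots have the same length, so the diagram is simply laced. The associated Dynkin diagram is a chain of 3 nodes with a fork of two nodes at one end (D_5), so the type is D_5 (the algebra so(10)).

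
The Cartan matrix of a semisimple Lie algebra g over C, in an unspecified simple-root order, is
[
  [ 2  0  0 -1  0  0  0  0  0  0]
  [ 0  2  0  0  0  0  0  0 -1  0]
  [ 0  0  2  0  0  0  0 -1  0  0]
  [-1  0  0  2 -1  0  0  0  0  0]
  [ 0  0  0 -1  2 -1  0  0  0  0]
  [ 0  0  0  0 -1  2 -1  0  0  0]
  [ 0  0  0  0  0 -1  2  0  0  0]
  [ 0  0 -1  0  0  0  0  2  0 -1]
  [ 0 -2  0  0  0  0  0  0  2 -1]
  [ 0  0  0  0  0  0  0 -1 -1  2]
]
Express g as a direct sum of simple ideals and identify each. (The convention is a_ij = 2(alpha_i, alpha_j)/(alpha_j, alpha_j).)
A_5 ⊕ B_5

The diagram associated to this matrix has two connected components: the simple roots {alpha_1, alpha_4, alpha_5, alpha_6, alpha_7} form a chain of 5 nodes with single edges (A_5), and {alpha_2, alpha_3, alpha_8, alpha_9, alpha_10} form a chain of 5 nodes with a double edge at one end; the terminal node there is the unique short simple root (B_5). A semisimple Lie algebra decomposes uniquely as the direct sum of simple ideals, one per connected component of its Dynkin diagram, so g ≅ A_5 ⊕ B_5 (dimension 35 + 55 = 90).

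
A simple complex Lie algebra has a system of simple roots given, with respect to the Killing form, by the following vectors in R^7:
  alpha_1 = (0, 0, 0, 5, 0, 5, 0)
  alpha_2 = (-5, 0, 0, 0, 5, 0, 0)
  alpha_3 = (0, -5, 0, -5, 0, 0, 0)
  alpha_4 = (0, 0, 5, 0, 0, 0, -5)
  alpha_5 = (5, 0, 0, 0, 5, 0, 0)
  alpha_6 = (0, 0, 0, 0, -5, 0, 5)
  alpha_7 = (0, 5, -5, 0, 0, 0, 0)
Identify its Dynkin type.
D_7 (so(14))

Compute the Cartan integers a_ij = 2(alpha_i, alpha_j)/(alpha_j, alpha_j); the resulting 7x7 Cartan matrix is
[[2, 0, -1, 0, 0, 0, 0], [0, 2, 0, 0, 0, -1, 0], [-1, 0, 2, 0, 0, 0, -1], [0, 0, 0, 2, 0, -1, -1], [0, 0, 0, 0, 2, -1, 0], [0, -1, 0, -1, -1, 2, 0], [0, 0, -1, -1, 0, 0, 2]].
All simple roots have the same length, so the diagram is simply laced. The associated Dynkin diagram is a chain of 5 nodes with a fork of two nodes at one end (D_7), so the type is D_7 (the algebra so(14)).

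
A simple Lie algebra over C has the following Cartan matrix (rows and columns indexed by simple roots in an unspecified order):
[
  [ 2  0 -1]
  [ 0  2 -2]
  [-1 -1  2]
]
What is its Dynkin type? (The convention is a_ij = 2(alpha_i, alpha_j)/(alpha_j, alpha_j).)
type C_3

The matrix has rank 3 with 2's on the diagonal. Reading the off-diagonal entries as Dynkin edges (a single edge where a_ij = a_ji = -1; a double or triple edge where a_ij * a_ji = 2 or 3), the diagram is a chain of 3 nodes with a double edge at one end; the terminal node there is the unique long simple root (C_3). One simple-root ordering that puts it in standard form is (alpha_1, alpha_3, alpha_2). So the algebra is type C_3, i.e. sp(6).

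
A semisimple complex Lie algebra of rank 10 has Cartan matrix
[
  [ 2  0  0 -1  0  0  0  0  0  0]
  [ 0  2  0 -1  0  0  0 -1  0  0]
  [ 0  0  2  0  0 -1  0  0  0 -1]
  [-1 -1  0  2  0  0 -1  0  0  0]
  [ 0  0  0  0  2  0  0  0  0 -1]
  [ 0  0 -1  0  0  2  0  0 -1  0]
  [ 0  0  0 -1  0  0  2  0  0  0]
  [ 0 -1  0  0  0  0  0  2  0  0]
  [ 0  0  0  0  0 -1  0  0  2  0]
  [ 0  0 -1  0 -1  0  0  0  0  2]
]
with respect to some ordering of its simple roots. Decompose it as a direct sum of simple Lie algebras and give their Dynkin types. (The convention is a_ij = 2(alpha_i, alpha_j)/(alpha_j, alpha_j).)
The diagram associated to this matrix has two connected components: the simple roots {alpha_3, alpha_5, alpha_6, alpha_9, alpha_10} form a chain of 5 nodes with single edges (A_5), and {alpha_1, alpha_2, alpha_4, alpha_7, alpha_8} form a chain of 3 nodes with a fork of two nodes at one end (D_5). A semisimple Lie algebra decomposes uniquely as the direct sum of simple ideals, one per connected component of its Dynkin diagram, so g ≅ A_5 ⊕ D_5 (dimension 35 + 45 = 80).

A5 + D5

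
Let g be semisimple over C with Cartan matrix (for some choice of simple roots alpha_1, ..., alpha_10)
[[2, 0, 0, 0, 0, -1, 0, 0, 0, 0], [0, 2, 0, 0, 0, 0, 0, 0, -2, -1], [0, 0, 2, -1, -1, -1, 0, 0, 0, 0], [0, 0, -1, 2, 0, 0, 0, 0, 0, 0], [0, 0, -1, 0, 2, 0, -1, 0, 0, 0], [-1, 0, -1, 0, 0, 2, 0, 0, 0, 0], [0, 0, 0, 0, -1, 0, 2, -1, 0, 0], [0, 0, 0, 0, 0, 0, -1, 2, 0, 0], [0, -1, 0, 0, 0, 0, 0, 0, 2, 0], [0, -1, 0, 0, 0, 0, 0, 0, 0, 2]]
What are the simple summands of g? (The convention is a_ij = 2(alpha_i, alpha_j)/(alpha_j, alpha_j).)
type B_3 ⊕ type E_7

The diagram associated to this matrix has two connected components: the simple roots {alpha_2, alpha_9, alpha_10} form a chain of 3 nodes with a double edge at one end; the terminal node there is the unique short simple root (B_3), and {alpha_1, alpha_3, alpha_4, alpha_5, alpha_6, alpha_7, alpha_8} form a chain of 6 nodes with one extra node attached to the third node from one end (E_7). A semisimple Lie algebra decomposes uniquely as the direct sum of simple ideals, one per connected component of its Dynkin diagram, so g ≅ B_3 ⊕ E_7 (dimension 21 + 133 = 154).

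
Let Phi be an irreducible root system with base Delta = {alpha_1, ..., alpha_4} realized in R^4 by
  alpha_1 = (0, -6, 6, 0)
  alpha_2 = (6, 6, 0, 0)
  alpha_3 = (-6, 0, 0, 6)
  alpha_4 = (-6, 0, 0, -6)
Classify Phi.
type D_4

Compute the Cartan integers a_ij = 2(alpha_i, alpha_j)/(alpha_j, alpha_j); the resulting 4x4 Cartan matrix is
[[2, -1, 0, 0], [-1, 2, -1, -1], [0, -1, 2, 0], [0, -1, 0, 2]].
All simple roots have the same length, so the diagram is simply laced. The associated Dynkin diagram is a chain of 2 nodes with a fork of two nodes at one end (D_4), so the type is D_4 (the algebra so(8)).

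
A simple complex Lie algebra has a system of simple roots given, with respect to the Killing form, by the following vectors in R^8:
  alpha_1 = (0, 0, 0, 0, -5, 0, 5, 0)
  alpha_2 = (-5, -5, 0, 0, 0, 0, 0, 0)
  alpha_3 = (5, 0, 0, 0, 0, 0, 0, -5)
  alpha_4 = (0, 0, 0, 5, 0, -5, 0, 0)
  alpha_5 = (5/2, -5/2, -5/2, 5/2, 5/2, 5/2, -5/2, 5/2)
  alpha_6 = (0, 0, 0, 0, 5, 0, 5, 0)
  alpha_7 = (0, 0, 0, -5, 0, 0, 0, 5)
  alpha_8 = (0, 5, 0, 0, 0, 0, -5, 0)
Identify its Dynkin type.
Compute the Cartan integers a_ij = 2(alpha_i, alpha_j)/(alpha_j, alpha_j); the resulting 8x8 Cartan matrix is
[[2, 0, 0, 0, -1, 0, 0, -1], [0, 2, -1, 0, 0, 0, 0, -1], [0, -1, 2, 0, 0, 0, -1, 0], [0, 0, 0, 2, 0, 0, -1, 0], [-1, 0, 0, 0, 2, 0, 0, 0], [0, 0, 0, 0, 0, 2, 0, -1], [0, 0, -1, -1, 0, 0, 2, 0], [-1, -1, 0, 0, 0, -1, 0, 2]].
All simple roots have the same length, so the diagram is simply laced. The associated Dynkin diagram is a chain of 7 nodes with one extra node attached to the third node from one end (E_8), so the type is E_8.

E_8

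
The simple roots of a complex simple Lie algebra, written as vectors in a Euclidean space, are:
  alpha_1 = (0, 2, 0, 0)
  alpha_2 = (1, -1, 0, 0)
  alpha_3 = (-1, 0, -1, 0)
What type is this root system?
Compute the Cartan integers a_ij = 2(alpha_i, alpha_j)/(alpha_j, alpha_j); the resulting 3x3 Cartan matrix is
[[2, -2, 0], [-1, 2, -1], [0, -1, 2]].
The roots have two lengths (squared-length ratio 2:1); the short ones are alpha_{2,3}. The associated Dynkin diagram is a chain of 3 nodes with a double edge at one end; the terminal node there is the unique long simple root (C_3), so the type is C_3 (the algebra sp(6)).

C_3 (sp(6))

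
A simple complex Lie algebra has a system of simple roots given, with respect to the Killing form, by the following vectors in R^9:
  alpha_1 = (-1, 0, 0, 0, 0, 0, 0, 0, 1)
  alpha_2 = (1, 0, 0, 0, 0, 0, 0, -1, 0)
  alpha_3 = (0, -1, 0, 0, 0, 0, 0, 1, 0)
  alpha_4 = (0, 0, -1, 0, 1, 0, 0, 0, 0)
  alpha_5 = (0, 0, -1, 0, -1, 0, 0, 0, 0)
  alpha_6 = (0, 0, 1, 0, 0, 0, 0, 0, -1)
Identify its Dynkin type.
D_6 (so(12))

Compute the Cartan integers a_ij = 2(alpha_i, alpha_j)/(alpha_j, alpha_j); the resulting 6x6 Cartan matrix is
[[2, -1, 0, 0, 0, -1], [-1, 2, -1, 0, 0, 0], [0, -1, 2, 0, 0, 0], [0, 0, 0, 2, 0, -1], [0, 0, 0, 0, 2, -1], [-1, 0, 0, -1, -1, 2]].
All simple roots have the same length, so the diagram is simply laced. The associated Dynkin diagram is a chain of 4 nodes with a fork of two nodes at one end (D_6), so the type is D_6 (the algebra so(12)).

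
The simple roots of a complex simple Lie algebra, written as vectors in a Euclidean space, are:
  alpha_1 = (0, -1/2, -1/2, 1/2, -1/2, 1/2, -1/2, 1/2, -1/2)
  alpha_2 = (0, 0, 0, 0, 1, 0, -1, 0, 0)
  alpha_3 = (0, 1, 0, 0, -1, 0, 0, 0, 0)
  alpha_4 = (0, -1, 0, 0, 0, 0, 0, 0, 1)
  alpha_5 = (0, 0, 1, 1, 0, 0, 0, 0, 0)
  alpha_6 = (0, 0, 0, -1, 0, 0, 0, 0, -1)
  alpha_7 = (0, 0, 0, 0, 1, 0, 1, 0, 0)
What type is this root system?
E_7

Compute the Cartan integers a_ij = 2(alpha_i, alpha_j)/(alpha_j, alpha_j); the resulting 7x7 Cartan matrix is
[[2, 0, 0, 0, 0, 0, -1], [0, 2, -1, 0, 0, 0, 0], [0, -1, 2, -1, 0, 0, -1], [0, 0, -1, 2, 0, -1, 0], [0, 0, 0, 0, 2, -1, 0], [0, 0, 0, -1, -1, 2, 0], [-1, 0, -1, 0, 0, 0, 2]].
All simple roots have the same length, so the diagram is simply laced. The associated Dynkin diagram is a chain of 6 nodes with one extra node attached to the third node from one end (E_7), so the type is E_7.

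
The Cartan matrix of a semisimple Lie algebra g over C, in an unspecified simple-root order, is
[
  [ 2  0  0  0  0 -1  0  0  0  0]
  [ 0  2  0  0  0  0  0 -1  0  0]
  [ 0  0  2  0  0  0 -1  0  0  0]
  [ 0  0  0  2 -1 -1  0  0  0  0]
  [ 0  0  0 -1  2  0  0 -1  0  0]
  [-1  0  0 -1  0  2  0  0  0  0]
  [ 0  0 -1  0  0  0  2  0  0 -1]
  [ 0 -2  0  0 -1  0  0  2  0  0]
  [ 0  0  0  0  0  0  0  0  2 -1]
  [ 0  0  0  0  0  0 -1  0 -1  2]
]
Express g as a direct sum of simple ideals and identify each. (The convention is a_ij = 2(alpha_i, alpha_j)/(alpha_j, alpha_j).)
A_4 ⊕ B_6

The diagram associated to this matrix has two connected components: the simple roots {alpha_3, alpha_7, alpha_9, alpha_10} form a chain of 4 nodes with single edges (A_4), and {alpha_1, alpha_2, alpha_4, alpha_5, alpha_6, alpha_8} form a chain of 6 nodes with a double edge at one end; the terminal node there is the unique short simple root (B_6). A semisimple Lie algebra decomposes uniquely as the direct sum of simple ideals, one per connected component of its Dynkin diagram, so g ≅ A_4 ⊕ B_6 (dimension 24 + 78 = 102).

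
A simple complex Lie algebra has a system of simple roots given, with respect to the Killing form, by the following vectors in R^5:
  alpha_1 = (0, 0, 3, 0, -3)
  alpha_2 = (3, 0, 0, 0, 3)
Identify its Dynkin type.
A_2 (sl(3))

Compute the Cartan integers a_ij = 2(alpha_i, alpha_j)/(alpha_j, alpha_j); the resulting 2x2 Cartan matrix is
[[2, -1], [-1, 2]].
All simple roots have the same length, so the diagram is simply laced. The associated Dynkin diagram is a chain of 2 nodes with single edges (A_2), so the type is A_2 (the algebra sl(3)).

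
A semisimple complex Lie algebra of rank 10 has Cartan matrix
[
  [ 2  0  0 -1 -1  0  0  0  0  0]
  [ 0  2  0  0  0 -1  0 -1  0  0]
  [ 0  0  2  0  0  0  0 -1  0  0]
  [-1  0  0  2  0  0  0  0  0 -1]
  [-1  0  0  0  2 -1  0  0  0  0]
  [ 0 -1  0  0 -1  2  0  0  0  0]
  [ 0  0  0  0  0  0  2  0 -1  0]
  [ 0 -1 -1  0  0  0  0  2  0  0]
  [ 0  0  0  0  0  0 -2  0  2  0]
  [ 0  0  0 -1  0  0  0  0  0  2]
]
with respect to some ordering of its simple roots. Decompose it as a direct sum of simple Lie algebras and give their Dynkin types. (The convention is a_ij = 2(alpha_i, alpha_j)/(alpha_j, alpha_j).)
type A_8 + type B_2

The diagram associated to this matrix has two connected components: the simple roots {alpha_1, alpha_2, alpha_3, alpha_4, alpha_5, alpha_6, alpha_8, alpha_10} form a chain of 8 nodes with single edges (A_8), and {alpha_7, alpha_9} form a chain of 2 nodes with a double edge at one end; the terminal node there is the unique short simple root (B_2). A semisimple Lie algebra decomposes uniquely as the direct sum of simple ideals, one per connected component of its Dynkin diagram, so g ≅ A_8 ⊕ B_2 (dimension 80 + 10 = 90).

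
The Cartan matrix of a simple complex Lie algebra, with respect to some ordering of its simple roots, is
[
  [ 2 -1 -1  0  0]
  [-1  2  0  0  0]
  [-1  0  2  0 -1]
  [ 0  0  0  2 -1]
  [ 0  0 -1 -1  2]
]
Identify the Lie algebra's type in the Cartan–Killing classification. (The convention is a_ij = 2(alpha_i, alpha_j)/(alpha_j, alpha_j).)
The matrix has rank 5 with 2's on the diagonal. Reading the off-diagonal entries as Dynkin edges (a single edge where a_ij = a_ji = -1; a double or triple edge where a_ij * a_ji = 2 or 3), the diagram is a chain of 5 nodes with single edges (A_5). One simple-root ordering that puts it in standard form is (alpha_2, alpha_1, alpha_3, alpha_5, alpha_4). So the algebra is type A_5, i.e. sl(6).

A_5 (sl(6))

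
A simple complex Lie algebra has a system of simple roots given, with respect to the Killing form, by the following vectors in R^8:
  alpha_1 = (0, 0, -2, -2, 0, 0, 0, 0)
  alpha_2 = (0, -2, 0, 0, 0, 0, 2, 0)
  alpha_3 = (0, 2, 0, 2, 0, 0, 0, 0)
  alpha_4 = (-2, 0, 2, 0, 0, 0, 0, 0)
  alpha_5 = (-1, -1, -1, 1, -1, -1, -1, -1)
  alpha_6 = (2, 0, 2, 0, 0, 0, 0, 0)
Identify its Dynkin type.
type E_6

Compute the Cartan integers a_ij = 2(alpha_i, alpha_j)/(alpha_j, alpha_j); the resulting 6x6 Cartan matrix is
[[2, 0, -1, -1, 0, -1], [0, 2, -1, 0, 0, 0], [-1, -1, 2, 0, 0, 0], [-1, 0, 0, 2, 0, 0], [0, 0, 0, 0, 2, -1], [-1, 0, 0, 0, -1, 2]].
All simple roots have the same length, so the diagram is simply laced. The associated Dynkin diagram is a chain of 5 nodes with one extra node attached to the third node from one end (E_6), so the type is E_6.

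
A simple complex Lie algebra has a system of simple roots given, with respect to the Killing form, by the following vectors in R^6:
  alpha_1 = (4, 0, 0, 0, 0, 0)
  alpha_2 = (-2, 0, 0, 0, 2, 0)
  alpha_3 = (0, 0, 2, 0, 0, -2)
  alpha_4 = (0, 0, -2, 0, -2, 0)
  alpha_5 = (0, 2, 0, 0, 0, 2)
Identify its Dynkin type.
Compute the Cartan integers a_ij = 2(alpha_i, alpha_j)/(alpha_j, alpha_j); the resulting 5x5 Cartan matrix is
[[2, -2, 0, 0, 0], [-1, 2, 0, -1, 0], [0, 0, 2, -1, -1], [0, -1, -1, 2, 0], [0, 0, -1, 0, 2]].
The roots have two lengths (squared-length ratio 2:1); the short ones are alpha_{2,3,4,5}. The associated Dynkin diagram is a chain of 5 nodes with a double edge at one end; the terminal node there is the unique long simple root (C_5), so the type is C_5 (the algebra sp(10)).

C5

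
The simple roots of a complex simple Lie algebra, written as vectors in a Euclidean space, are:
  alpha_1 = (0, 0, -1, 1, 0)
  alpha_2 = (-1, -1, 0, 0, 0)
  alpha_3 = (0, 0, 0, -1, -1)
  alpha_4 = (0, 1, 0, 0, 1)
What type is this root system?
Compute the Cartan integers a_ij = 2(alpha_i, alpha_j)/(alpha_j, alpha_j); the resulting 4x4 Cartan matrix is
[[2, 0, -1, 0], [0, 2, 0, -1], [-1, 0, 2, -1], [0, -1, -1, 2]].
All simple roots have the same length, so the diagram is simply laced. The associated Dynkin diagram is a chain of 4 nodes with single edges (A_4), so the type is A_4 (the algebra sl(5)).

A4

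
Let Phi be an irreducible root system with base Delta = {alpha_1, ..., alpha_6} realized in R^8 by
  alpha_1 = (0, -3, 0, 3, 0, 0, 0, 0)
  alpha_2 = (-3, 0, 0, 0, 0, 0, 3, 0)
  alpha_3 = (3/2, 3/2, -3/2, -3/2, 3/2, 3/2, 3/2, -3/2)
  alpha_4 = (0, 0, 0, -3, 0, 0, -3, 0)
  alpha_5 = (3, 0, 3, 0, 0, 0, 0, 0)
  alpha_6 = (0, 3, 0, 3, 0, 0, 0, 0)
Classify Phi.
E6

Compute the Cartan integers a_ij = 2(alpha_i, alpha_j)/(alpha_j, alpha_j); the resulting 6x6 Cartan matrix is
[[2, 0, -1, -1, 0, 0], [0, 2, 0, -1, -1, 0], [-1, 0, 2, 0, 0, 0], [-1, -1, 0, 2, 0, -1], [0, -1, 0, 0, 2, 0], [0, 0, 0, -1, 0, 2]].
All simple roots have the same length, so the diagram is simply laced. The associated Dynkin diagram is a chain of 5 nodes with one extra node attached to the third node from one end (E_6), so the type is E_6.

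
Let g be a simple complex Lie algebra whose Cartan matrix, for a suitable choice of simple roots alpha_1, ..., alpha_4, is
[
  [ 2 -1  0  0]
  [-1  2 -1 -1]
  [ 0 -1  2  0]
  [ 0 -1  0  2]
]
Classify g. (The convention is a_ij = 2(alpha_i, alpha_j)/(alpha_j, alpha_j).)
D_4

The matrix has rank 4 with 2's on the diagonal. Reading the off-diagonal entries as Dynkin edges (a single edge where a_ij = a_ji = -1; a double or triple edge where a_ij * a_ji = 2 or 3), the diagram is a chain of 2 nodes with a fork of two nodes at one end (D_4). One simple-root ordering that puts it in standard form is (alpha_3, alpha_2, alpha_1, alpha_4). So the algebra is type D_4, i.e. so(8).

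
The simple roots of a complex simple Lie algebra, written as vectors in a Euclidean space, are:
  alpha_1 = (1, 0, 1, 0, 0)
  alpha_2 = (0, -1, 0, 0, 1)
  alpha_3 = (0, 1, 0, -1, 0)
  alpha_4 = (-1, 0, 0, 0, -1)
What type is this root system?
A_4

Compute the Cartan integers a_ij = 2(alpha_i, alpha_j)/(alpha_j, alpha_j); the resulting 4x4 Cartan matrix is
[[2, 0, 0, -1], [0, 2, -1, -1], [0, -1, 2, 0], [-1, -1, 0, 2]].
All simple roots have the same length, so the diagram is simply laced. The associated Dynkin diagram is a chain of 4 nodes with single edges (A_4), so the type is A_4 (the algebra sl(5)).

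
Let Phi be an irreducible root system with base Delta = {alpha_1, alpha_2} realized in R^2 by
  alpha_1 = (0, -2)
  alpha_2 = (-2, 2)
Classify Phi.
B_2

Compute the Cartan integers a_ij = 2(alpha_i, alpha_j)/(alpha_j, alpha_j); the resulting 2x2 Cartan matrix is
[[2, -1], [-2, 2]].
The roots have two lengths (squared-length ratio 2:1); the short ones are alpha_{1}. The associated Dynkin diagram is a chain of 2 nodes with a double edge at one end; the terminal node there is the unique short simple root (B_2), so the type is B_2 (the algebra so(5)).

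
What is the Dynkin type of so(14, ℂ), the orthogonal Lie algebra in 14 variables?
This is so(14) with 14 even, which has dimension 14(14-1)/2 = 91 and rank 14/2 = 7. In the classification of classical Lie algebras, the orthogonal algebra so(2n) in an even number of variables has type D_n; here n = 7, so the Dynkin diagram is a chain of 5 nodes with a fork of two nodes at one end (D_7). Hence the type is D_7.

D_7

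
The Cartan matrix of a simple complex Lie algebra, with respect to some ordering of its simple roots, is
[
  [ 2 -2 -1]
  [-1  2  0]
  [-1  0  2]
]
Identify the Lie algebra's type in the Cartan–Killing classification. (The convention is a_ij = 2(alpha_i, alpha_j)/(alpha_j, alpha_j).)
The matrix has rank 3 with 2's on the diagonal. Reading the off-diagonal entries as Dynkin edges (a single edge where a_ij = a_ji = -1; a double or triple edge where a_ij * a_ji = 2 or 3), the diagram is a chain of 3 nodes with a double edge at one end; the terminal node there is the unique short simple root (B_3). One simple-root ordering that puts it in standard form is (alpha_3, alpha_1, alpha_2). So the algebra is type B_3, i.e. so(7).

B_3 (so(7))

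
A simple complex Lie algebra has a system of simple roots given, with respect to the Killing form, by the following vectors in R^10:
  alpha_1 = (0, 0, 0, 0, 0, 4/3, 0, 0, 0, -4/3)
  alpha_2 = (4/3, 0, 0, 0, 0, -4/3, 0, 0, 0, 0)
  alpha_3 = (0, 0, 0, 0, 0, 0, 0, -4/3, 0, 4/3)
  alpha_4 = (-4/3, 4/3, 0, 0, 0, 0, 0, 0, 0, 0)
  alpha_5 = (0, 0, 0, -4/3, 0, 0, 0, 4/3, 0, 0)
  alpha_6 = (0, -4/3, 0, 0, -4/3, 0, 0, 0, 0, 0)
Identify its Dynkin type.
A6

Compute the Cartan integers a_ij = 2(alpha_i, alpha_j)/(alpha_j, alpha_j); the resulting 6x6 Cartan matrix is
[[2, -1, -1, 0, 0, 0], [-1, 2, 0, -1, 0, 0], [-1, 0, 2, 0, -1, 0], [0, -1, 0, 2, 0, -1], [0, 0, -1, 0, 2, 0], [0, 0, 0, -1, 0, 2]].
All simple roots have the same length, so the diagram is simply laced. The associated Dynkin diagram is a chain of 6 nodes with single edges (A_6), so the type is A_6 (the algebra sl(7)).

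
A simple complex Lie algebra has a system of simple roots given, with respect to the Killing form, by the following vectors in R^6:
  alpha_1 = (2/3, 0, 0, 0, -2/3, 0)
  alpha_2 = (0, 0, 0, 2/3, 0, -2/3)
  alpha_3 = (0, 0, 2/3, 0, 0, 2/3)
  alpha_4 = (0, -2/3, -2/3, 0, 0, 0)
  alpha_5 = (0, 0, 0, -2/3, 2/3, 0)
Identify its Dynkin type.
A_5

Compute the Cartan integers a_ij = 2(alpha_i, alpha_j)/(alpha_j, alpha_j); the resulting 5x5 Cartan matrix is
[[2, 0, 0, 0, -1], [0, 2, -1, 0, -1], [0, -1, 2, -1, 0], [0, 0, -1, 2, 0], [-1, -1, 0, 0, 2]].
All simple roots have the same length, so the diagram is simply laced. The associated Dynkin diagram is a chain of 5 nodes with single edges (A_5), so the type is A_5 (the algebra sl(6)).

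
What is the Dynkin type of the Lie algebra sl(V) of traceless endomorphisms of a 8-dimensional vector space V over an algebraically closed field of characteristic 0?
A_7

This is sl(8), which has dimension 8^2 - 1 = 63 and rank 8 - 1 = 7 (a Cartan subalgebra is the diagonal traceless matrices). In the classification of classical Lie algebras, the special linear algebra sl(n+1) has type A_n; here n = 7, so the Dynkin diagram is a chain of 7 nodes with single edges (A_7). Hence the type is A_7.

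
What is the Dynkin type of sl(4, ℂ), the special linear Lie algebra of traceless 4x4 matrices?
A_3 (sl(4))

This is sl(4), which has dimension 4^2 - 1 = 15 and rank 4 - 1 = 3 (a Cartan subalgebra is the diagonal traceless matrices). In the classification of classical Lie algebras, the special linear algebra sl(n+1) has type A_n; here n = 3, so the Dynkin diagram is a chain of 3 nodes with single edges (A_3). Hence the type is A_3.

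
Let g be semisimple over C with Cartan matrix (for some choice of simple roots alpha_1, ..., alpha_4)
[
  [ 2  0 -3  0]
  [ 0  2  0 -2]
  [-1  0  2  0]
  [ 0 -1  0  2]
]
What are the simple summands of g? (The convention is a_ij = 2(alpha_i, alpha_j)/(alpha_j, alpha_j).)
B2 + G2

The diagram associated to this matrix has two connected components: the simple roots {alpha_2, alpha_4} form a chain of 2 nodes with a double edge at one end; the terminal node there is the unique short simple root (B_2), and {alpha_1, alpha_3} form two nodes joined by a triple edge (G_2). A semisimple Lie algebra decomposes uniquely as the direct sum of simple ideals, one per connected component of its Dynkin diagram, so g ≅ B_2 ⊕ G_2 (dimension 10 + 14 = 24).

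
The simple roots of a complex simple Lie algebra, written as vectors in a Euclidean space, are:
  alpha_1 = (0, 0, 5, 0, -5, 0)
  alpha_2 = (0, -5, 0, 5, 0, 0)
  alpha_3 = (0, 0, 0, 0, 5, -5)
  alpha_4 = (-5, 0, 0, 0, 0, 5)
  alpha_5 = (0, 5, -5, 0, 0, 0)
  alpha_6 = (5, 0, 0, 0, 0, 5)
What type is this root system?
Compute the Cartan integers a_ij = 2(alpha_i, alpha_j)/(alpha_j, alpha_j); the resulting 6x6 Cartan matrix is
[[2, 0, -1, 0, -1, 0], [0, 2, 0, 0, -1, 0], [-1, 0, 2, -1, 0, -1], [0, 0, -1, 2, 0, 0], [-1, -1, 0, 0, 2, 0], [0, 0, -1, 0, 0, 2]].
All simple roots have the same length, so the diagram is simply laced. The associated Dynkin diagram is a chain of 4 nodes with a fork of two nodes at one end (D_6), so the type is D_6 (the algebra so(12)).

D_6 (so(12))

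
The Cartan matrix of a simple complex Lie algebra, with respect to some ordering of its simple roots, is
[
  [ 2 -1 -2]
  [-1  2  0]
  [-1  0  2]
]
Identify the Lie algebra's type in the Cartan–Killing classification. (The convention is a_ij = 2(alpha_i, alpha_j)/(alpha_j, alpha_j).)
The matrix has rank 3 with 2's on the diagonal. Reading the off-diagonal entries as Dynkin edges (a single edge where a_ij = a_ji = -1; a double or triple edge where a_ij * a_ji = 2 or 3), the diagram is a chain of 3 nodes with a double edge at one end; the terminal node there is the unique short simple root (B_3). One simple-root ordering that puts it in standard form is (alpha_2, alpha_1, alpha_3). So the algebra is type B_3, i.e. so(7).

B3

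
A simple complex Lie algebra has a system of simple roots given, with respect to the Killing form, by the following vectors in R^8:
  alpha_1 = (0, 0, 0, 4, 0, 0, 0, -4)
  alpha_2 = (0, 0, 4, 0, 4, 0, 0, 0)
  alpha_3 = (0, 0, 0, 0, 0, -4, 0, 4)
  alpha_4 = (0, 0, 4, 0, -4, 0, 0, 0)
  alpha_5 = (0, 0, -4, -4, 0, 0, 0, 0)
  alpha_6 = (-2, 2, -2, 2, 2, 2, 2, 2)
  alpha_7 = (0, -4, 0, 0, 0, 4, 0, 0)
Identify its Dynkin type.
Compute the Cartan integers a_ij = 2(alpha_i, alpha_j)/(alpha_j, alpha_j); the resulting 7x7 Cartan matrix is
[[2, 0, -1, 0, -1, 0, 0], [0, 2, 0, 0, -1, 0, 0], [-1, 0, 2, 0, 0, 0, -1], [0, 0, 0, 2, -1, -1, 0], [-1, -1, 0, -1, 2, 0, 0], [0, 0, 0, -1, 0, 2, 0], [0, 0, -1, 0, 0, 0, 2]].
All simple roots have the same length, so the diagram is simply laced. The associated Dynkin diagram is a chain of 6 nodes with one extra node attached to the third node from one end (E_7), so the type is E_7.

type E_7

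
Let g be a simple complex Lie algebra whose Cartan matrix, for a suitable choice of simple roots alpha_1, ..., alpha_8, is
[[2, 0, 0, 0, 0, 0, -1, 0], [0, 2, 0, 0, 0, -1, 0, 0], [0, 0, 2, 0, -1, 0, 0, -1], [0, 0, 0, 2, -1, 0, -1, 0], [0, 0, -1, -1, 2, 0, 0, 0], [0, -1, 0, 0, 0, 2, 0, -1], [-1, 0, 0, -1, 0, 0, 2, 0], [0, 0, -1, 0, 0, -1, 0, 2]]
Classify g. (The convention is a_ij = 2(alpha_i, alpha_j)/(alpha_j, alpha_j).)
The matrix has rank 8 with 2's on the diagonal. Reading the off-diagonal entries as Dynkin edges (a single edge where a_ij = a_ji = -1; a double or triple edge where a_ij * a_ji = 2 or 3), the diagram is a chain of 8 nodes with single edges (A_8). One simple-root ordering that puts it in standard form is (alpha_2, alpha_6, alpha_8, alpha_3, alpha_5, alpha_4, alpha_7, alpha_1). So the algebra is type A_8, i.e. sl(9).

A_8 (sl(9))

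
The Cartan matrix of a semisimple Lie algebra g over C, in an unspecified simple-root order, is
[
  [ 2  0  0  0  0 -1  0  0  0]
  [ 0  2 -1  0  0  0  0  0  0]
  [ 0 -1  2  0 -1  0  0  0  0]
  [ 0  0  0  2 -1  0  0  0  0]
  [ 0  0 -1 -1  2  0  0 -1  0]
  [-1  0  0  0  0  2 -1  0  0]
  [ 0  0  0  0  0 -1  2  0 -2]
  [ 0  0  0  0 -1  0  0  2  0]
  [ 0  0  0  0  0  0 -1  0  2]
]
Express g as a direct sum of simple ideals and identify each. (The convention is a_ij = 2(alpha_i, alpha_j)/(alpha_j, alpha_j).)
type B_4 ⊕ type D_5

The diagram associated to this matrix has two connected components: the simple roots {alpha_1, alpha_6, alpha_7, alpha_9} form a chain of 4 nodes with a double edge at one end; the terminal node there is the unique short simple root (B_4), and {alpha_2, alpha_3, alpha_4, alpha_5, alpha_8} form a chain of 3 nodes with a fork of two nodes at one end (D_5). A semisimple Lie algebra decomposes uniquely as the direct sum of simple ideals, one per connected component of its Dynkin diagram, so g ≅ B_4 ⊕ D_5 (dimension 36 + 45 = 81).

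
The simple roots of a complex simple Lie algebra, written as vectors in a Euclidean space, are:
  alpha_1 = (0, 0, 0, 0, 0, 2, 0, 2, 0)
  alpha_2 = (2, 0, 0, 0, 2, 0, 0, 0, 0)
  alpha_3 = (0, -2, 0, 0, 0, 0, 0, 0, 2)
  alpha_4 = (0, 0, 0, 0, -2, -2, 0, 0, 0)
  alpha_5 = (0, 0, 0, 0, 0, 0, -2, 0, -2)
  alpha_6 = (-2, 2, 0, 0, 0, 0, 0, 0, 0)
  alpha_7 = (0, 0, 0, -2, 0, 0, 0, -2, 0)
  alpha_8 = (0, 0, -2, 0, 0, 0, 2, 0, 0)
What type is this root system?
Compute the Cartan integers a_ij = 2(alpha_i, alpha_j)/(alpha_j, alpha_j); the resulting 8x8 Cartan matrix is
[[2, 0, 0, -1, 0, 0, -1, 0], [0, 2, 0, -1, 0, -1, 0, 0], [0, 0, 2, 0, -1, -1, 0, 0], [-1, -1, 0, 2, 0, 0, 0, 0], [0, 0, -1, 0, 2, 0, 0, -1], [0, -1, -1, 0, 0, 2, 0, 0], [-1, 0, 0, 0, 0, 0, 2, 0], [0, 0, 0, 0, -1, 0, 0, 2]].
All simple roots have the same length, so the diagram is simply laced. The associated Dynkin diagram is a chain of 8 nodes with single edges (A_8), so the type is A_8 (the algebra sl(9)).

type A_8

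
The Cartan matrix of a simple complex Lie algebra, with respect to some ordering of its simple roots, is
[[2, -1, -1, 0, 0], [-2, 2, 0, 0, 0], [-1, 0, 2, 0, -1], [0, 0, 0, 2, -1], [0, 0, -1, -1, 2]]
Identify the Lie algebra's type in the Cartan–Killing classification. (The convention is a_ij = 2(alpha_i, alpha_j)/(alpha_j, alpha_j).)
The matrix has rank 5 with 2's on the diagonal. Reading the off-diagonal entries as Dynkin edges (a single edge where a_ij = a_ji = -1; a double or triple edge where a_ij * a_ji = 2 or 3), the diagram is a chain of 5 nodes with a double edge at one end; the terminal node there is the unique long simple root (C_5). One simple-root ordering that puts it in standard form is (alpha_4, alpha_5, alpha_3, alpha_1, alpha_2). So the algebra is type C_5, i.e. sp(10).

C_5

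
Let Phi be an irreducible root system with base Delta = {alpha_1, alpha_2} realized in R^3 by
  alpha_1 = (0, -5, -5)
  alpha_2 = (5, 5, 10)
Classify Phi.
Compute the Cartan integers a_ij = 2(alpha_i, alpha_j)/(alpha_j, alpha_j); the resulting 2x2 Cartan matrix is
[[2, -1], [-3, 2]].
The roots have two lengths (squared-length ratio 3:1); the short ones are alpha_{1}. The associated Dynkin diagram is two nodes joined by a triple edge (G_2), so the type is G_2.

type G_2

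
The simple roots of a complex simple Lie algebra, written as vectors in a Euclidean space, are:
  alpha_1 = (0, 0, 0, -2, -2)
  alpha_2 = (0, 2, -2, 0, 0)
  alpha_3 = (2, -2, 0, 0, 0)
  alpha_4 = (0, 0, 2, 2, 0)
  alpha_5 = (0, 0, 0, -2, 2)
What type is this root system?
Compute the Cartan integers a_ij = 2(alpha_i, alpha_j)/(alpha_j, alpha_j); the resulting 5x5 Cartan matrix is
[[2, 0, 0, -1, 0], [0, 2, -1, -1, 0], [0, -1, 2, 0, 0], [-1, -1, 0, 2, -1], [0, 0, 0, -1, 2]].
All simple roots have the same length, so the diagram is simply laced. The associated Dynkin diagram is a chain of 3 nodes with a fork of two nodes at one end (D_5), so the type is D_5 (the algebra so(10)).

D_5 (so(10))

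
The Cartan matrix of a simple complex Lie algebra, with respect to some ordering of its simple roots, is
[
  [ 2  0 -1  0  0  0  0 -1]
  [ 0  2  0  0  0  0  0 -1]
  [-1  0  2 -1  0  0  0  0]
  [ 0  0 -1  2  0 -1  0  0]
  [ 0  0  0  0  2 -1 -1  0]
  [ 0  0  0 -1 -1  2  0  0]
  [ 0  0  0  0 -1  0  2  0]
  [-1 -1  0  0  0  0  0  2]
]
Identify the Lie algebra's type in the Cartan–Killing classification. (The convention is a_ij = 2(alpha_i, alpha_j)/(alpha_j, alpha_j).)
A_8

The matrix has rank 8 with 2's on the diagonal. Reading the off-diagonal entries as Dynkin edges (a single edge where a_ij = a_ji = -1; a double or triple edge where a_ij * a_ji = 2 or 3), the diagram is a chain of 8 nodes with single edges (A_8). One simple-root ordering that puts it in standard form is (alpha_2, alpha_8, alpha_1, alpha_3, alpha_4, alpha_6, alpha_5, alpha_7). So the algebra is type A_8, i.e. sl(9).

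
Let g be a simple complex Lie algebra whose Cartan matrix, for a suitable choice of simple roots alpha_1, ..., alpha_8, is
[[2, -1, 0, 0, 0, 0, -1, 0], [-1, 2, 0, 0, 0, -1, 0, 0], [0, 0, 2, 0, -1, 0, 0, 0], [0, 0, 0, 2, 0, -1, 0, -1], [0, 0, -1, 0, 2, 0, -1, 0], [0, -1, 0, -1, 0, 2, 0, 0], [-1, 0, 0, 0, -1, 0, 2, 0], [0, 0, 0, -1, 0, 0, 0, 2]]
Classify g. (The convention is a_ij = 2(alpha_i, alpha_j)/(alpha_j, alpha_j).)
The matrix has rank 8 with 2's on the diagonal. Reading the off-diagonal entries as Dynkin edges (a single edge where a_ij = a_ji = -1; a double or triple edge where a_ij * a_ji = 2 or 3), the diagram is a chain of 8 nodes with single edges (A_8). One simple-root ordering that puts it in standard form is (alpha_3, alpha_5, alpha_7, alpha_1, alpha_2, alpha_6, alpha_4, alpha_8). So the algebra is type A_8, i.e. sl(9).

A8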